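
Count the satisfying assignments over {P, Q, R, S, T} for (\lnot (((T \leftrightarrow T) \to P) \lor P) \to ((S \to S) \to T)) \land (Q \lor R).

Initial set: {((\lnot (((T \leftrightarrow T) \to P) \lor P) \to ((S \to S) \to T)) \land (Q \lor R))}.
((\lnot (((T \leftrightarrow T) \to P) \lor P) \to ((S \to S) \to T)) \land (Q \lor R)): α-rule — add (\lnot (((T \leftrightarrow T) \to P) \lor P) \to ((S \to S) \to T)), (Q \lor R).
(\lnot (((T \leftrightarrow T) \to P) \lor P) \to ((S \to S) \to T)): β-rule — branch into \lnot \lnot (((T \leftrightarrow T) \to P) \lor P)  //  ((S \to S) \to T).
  branch 1 (add \lnot \lnot (((T \leftrightarrow T) \to P) \lor P)):
    (Q \lor R): β-rule — branch into Q  //  R.
      branch 1.1 (add Q):
        \lnot \lnot (((T \leftrightarrow T) \to P) \lor P): β-rule — branch into ((T \leftrightarrow T) \to P)  //  P.
          branch 1.1.1 (add ((T \leftrightarrow T) \to P)):
            ((T \leftrightarrow T) \to P): β-rule — branch into \lnot (T \leftrightarrow T)  //  P.
              branch 1.1.1.1 (add \lnot (T \leftrightarrow T)):
                \lnot (T \leftrightarrow T): β-rule — branch into T, \lnot T  //  \lnot T, T.
                  branch 1.1.1.1.1 (add T, \lnot T):
                    × closes — contains both T and \lnot T.
                  branch 1.1.1.1.2 (add \lnot T, T):
                    × closes — contains both T and \lnot T.
              branch 1.1.1.2 (add P):
                ○ open, literals {P=1, Q=1}.
          branch 1.1.2 (add P):
            ○ open, literals {P=1, Q=1}.
      branch 1.2 (add R):
        \lnot \lnot (((T \leftrightarrow T) \to P) \lor P): β-rule — branch into ((T \leftrightarrow T) \to P)  //  P.
          branch 1.2.1 (add ((T \leftrightarrow T) \to P)):
            ((T \leftrightarrow T) \to P): β-rule — branch into \lnot (T \leftrightarrow T)  //  P.
              branch 1.2.1.1 (add \lnot (T \leftrightarrow T)):
                \lnot (T \leftrightarrow T): β-rule — branch into T, \lnot T  //  \lnot T, T.
                  branch 1.2.1.1.1 (add T, \lnot T):
                    × closes — contains both T and \lnot T.
                  branch 1.2.1.1.2 (add \lnot T, T):
                    × closes — contains both T and \lnot T.
              branch 1.2.1.2 (add P):
                ○ open, literals {P=1, R=1}.
          branch 1.2.2 (add P):
            ○ open, literals {P=1, R=1}.
  branch 2 (add ((S \to S) \to T)):
    (Q \lor R): β-rule — branch into Q  //  R.
      branch 2.1 (add Q):
        ((S \to S) \to T): β-rule — branch into \lnot (S \to S)  //  T.
          branch 2.1.1 (add \lnot (S \to S)):
            \lnot (S \to S): α-rule — add S, \lnot S.
            × closes — contains both S and \lnot S.
          branch 2.1.2 (add T):
            ○ open, literals {Q=1, T=1}.
      branch 2.2 (add R):
        ((S \to S) \to T): β-rule — branch into \lnot (S \to S)  //  T.
          branch 2.2.1 (add \lnot (S \to S)):
            \lnot (S \to S): α-rule — add S, \lnot S.
            × closes — contains both S and \lnot S.
          branch 2.2.2 (add T):
            ○ open, literals {R=1, T=1}.
6 branches closed, 6 open.
Each open branch fixes some atoms; the unmentioned ones are free. Counting distinct full assignments: branch {P=1, Q=1} (R, S, T) contributes 8 new; branch {P=1, Q=1} (R, S, T) contributes 0 new; branch {P=1, R=1} (Q, S, T) contributes 4 new; branch {P=1, R=1} (Q, S, T) contributes 0 new; branch {Q=1, T=1} (P, R, S) contributes 4 new; branch {R=1, T=1} (P, Q, S) contributes 2 new. Total: 18.

18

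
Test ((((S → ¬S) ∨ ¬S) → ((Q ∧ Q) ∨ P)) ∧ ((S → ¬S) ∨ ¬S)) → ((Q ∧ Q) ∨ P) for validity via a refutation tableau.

Valid

Assume the negation and expand:
Initial set: {F (((((S → ¬S) ∨ ¬S) → ((Q ∧ Q) ∨ P)) ∧ ((S → ¬S) ∨ ¬S)) → ((Q ∧ Q) ∨ P))}.
F (((((S → ¬S) ∨ ¬S) → ((Q ∧ Q) ∨ P)) ∧ ((S → ¬S) ∨ ¬S)) → ((Q ∧ Q) ∨ P)): α-rule — add T ((((S → ¬S) ∨ ¬S) → ((Q ∧ Q) ∨ P)) ∧ ((S → ¬S) ∨ ¬S)), F ((Q ∧ Q) ∨ P).
T ((((S → ¬S) ∨ ¬S) → ((Q ∧ Q) ∨ P)) ∧ ((S → ¬S) ∨ ¬S)): α-rule — add T (((S → ¬S) ∨ ¬S) → ((Q ∧ Q) ∨ P)), T ((S → ¬S) ∨ ¬S).
F ((Q ∧ Q) ∨ P): α-rule — add F (Q ∧ Q), F P.
T (((S → ¬S) ∨ ¬S) → ((Q ∧ Q) ∨ P)): β-rule — branch into F ((S → ¬S) ∨ ¬S)  //  T ((Q ∧ Q) ∨ P).
  branch 1 (add F ((S → ¬S) ∨ ¬S)):
    F ((S → ¬S) ∨ ¬S): α-rule — add F (S → ¬S), F ¬S.
    F (S → ¬S): α-rule — add T S, F ¬S.
    T ((S → ¬S) ∨ ¬S): β-rule — branch into T (S → ¬S)  //  T ¬S.
      branch 1.1 (add T (S → ¬S)):
        F (Q ∧ Q): β-rule — branch into F Q  //  F Q.
          branch 1.1.1 (add F Q):
            T (S → ¬S): β-rule — branch into F S  //  T ¬S.
              branch 1.1.1.1 (add F S):
                × closes — contains both S and ¬S.
              branch 1.1.1.2 (add T ¬S):
                × closes — contains both S and ¬S.
          branch 1.1.2 (add F Q):
            T (S → ¬S): β-rule — branch into F S  //  T ¬S.
              branch 1.1.2.1 (add F S):
                × closes — contains both S and ¬S.
              branch 1.1.2.2 (add T ¬S):
                × closes — contains both S and ¬S.
      branch 1.2 (add T ¬S):
        × closes — contains both S and ¬S.
  branch 2 (add T ((Q ∧ Q) ∨ P)):
    T ((S → ¬S) ∨ ¬S): β-rule — branch into T (S → ¬S)  //  T ¬S.
      branch 2.1 (add T (S → ¬S)):
        F (Q ∧ Q): β-rule — branch into F Q  //  F Q.
          branch 2.1.1 (add F Q):
            T ((Q ∧ Q) ∨ P): β-rule — branch into T (Q ∧ Q)  //  T P.
              branch 2.1.1.1 (add T (Q ∧ Q)):
                T (Q ∧ Q): α-rule — add T Q, T Q.
                × closes — contains both Q and ¬Q.
              branch 2.1.1.2 (add T P):
                × closes — contains both P and ¬P.
          branch 2.1.2 (add F Q):
            T ((Q ∧ Q) ∨ P): β-rule — branch into T (Q ∧ Q)  //  T P.
              branch 2.1.2.1 (add T (Q ∧ Q)):
                T (Q ∧ Q): α-rule — add T Q, T Q.
                × closes — contains both Q and ¬Q.
              branch 2.1.2.2 (add T P):
                × closes — contains both P and ¬P.
      branch 2.2 (add T ¬S):
        F (Q ∧ Q): β-rule — branch into F Q  //  F Q.
          branch 2.2.1 (add F Q):
            T ((Q ∧ Q) ∨ P): β-rule — branch into T (Q ∧ Q)  //  T P.
              branch 2.2.1.1 (add T (Q ∧ Q)):
                T (Q ∧ Q): α-rule — add T Q, T Q.
                × closes — contains both Q and ¬Q.
              branch 2.2.1.2 (add T P):
                × closes — contains both P and ¬P.
          branch 2.2.2 (add F Q):
            T ((Q ∧ Q) ∨ P): β-rule — branch into T (Q ∧ Q)  //  T P.
              branch 2.2.2.1 (add T (Q ∧ Q)):
                T (Q ∧ Q): α-rule — add T Q, T Q.
                × closes — contains both Q and ¬Q.
              branch 2.2.2.2 (add T P):
                × closes — contains both P and ¬P.
All 13 branches close.
Every branch closed, so the negation is unsatisfiable and the formula is valid.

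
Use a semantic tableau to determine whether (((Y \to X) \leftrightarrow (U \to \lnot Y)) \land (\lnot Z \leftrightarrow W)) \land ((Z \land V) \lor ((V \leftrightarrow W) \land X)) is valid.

Assume the negation and expand:
Initial set: {\lnot ((((Y \to X) \leftrightarrow (U \to \lnot Y)) \land (\lnot Z \leftrightarrow W)) \land ((Z \land V) \lor ((V \leftrightarrow W) \land X)))}.
\lnot ((((Y \to X) \leftrightarrow (U \to \lnot Y)) \land (\lnot Z \leftrightarrow W)) \land ((Z \land V) \lor ((V \leftrightarrow W) \land X))): β-rule — branch into \lnot (((Y \to X) \leftrightarrow (U \to \lnot Y)) \land (\lnot Z \leftrightarrow W))  //  \lnot ((Z \land V) \lor ((V \leftrightarrow W) \land X)).
  branch 1 (add \lnot (((Y \to X) \leftrightarrow (U \to \lnot Y)) \land (\lnot Z \leftrightarrow W))):
    \lnot (((Y \to X) \leftrightarrow (U \to \lnot Y)) \land (\lnot Z \leftrightarrow W)): β-rule — branch into \lnot ((Y \to X) \leftrightarrow (U \to \lnot Y))  //  \lnot (\lnot Z \leftrightarrow W).
      branch 1.1 (add \lnot ((Y \to X) \leftrightarrow (U \to \lnot Y))):
        \lnot ((Y \to X) \leftrightarrow (U \to \lnot Y)): β-rule — branch into (Y \to X), \lnot (U \to \lnot Y)  //  \lnot (Y \to X), (U \to \lnot Y).
          branch 1.1.1 (add (Y \to X), \lnot (U \to \lnot Y)):
            \lnot (U \to \lnot Y): α-rule — add U, \lnot \lnot Y.
            (Y \to X): β-rule — branch into \lnot Y  //  X.
              branch 1.1.1.1 (add \lnot Y):
                × closes — contains both Y and \lnot Y.
              branch 1.1.1.2 (add X):
                ○ open, literals {U=1, X=1, Y=1}.
          branch 1.1.2 (add \lnot (Y \to X), (U \to \lnot Y)):
            \lnot (Y \to X): α-rule — add Y, \lnot X.
            (U \to \lnot Y): β-rule — branch into \lnot U  //  \lnot Y.
              branch 1.1.2.1 (add \lnot U):
                ○ open, literals {U=0, X=0, Y=1}.
              branch 1.1.2.2 (add \lnot Y):
                × closes — contains both Y and \lnot Y.
      branch 1.2 (add \lnot (\lnot Z \leftrightarrow W)):
        \lnot (\lnot Z \leftrightarrow W): β-rule — branch into \lnot Z, \lnot W  //  \lnot \lnot Z, W.
          branch 1.2.1 (add \lnot Z, \lnot W):
            ○ open, literals {W=0, Z=0}.
          branch 1.2.2 (add \lnot \lnot Z, W):
            ○ open, literals {W=1, Z=1}.
  branch 2 (add \lnot ((Z \land V) \lor ((V \leftrightarrow W) \land X))):
    \lnot ((Z \land V) \lor ((V \leftrightarrow W) \land X)): α-rule — add \lnot (Z \land V), \lnot ((V \leftrightarrow W) \land X).
    \lnot (Z \land V): β-rule — branch into \lnot Z  //  \lnot V.
      branch 2.1 (add \lnot Z):
        \lnot ((V \leftrightarrow W) \land X): β-rule — branch into \lnot (V \leftrightarrow W)  //  \lnot X.
          branch 2.1.1 (add \lnot (V \leftrightarrow W)):
            \lnot (V \leftrightarrow W): β-rule — branch into V, \lnot W  //  \lnot V, W.
              branch 2.1.1.1 (add V, \lnot W):
                ○ open, literals {V=1, W=0, Z=0}.
              branch 2.1.1.2 (add \lnot V, W):
                ○ open, literals {V=0, W=1, Z=0}.
          branch 2.1.2 (add \lnot X):
            ○ open, literals {X=0, Z=0}.
      branch 2.2 (add \lnot V):
        \lnot ((V \leftrightarrow W) \land X): β-rule — branch into \lnot (V \leftrightarrow W)  //  \lnot X.
          branch 2.2.1 (add \lnot (V \leftrightarrow W)):
            \lnot (V \leftrightarrow W): β-rule — branch into V, \lnot W  //  \lnot V, W.
              branch 2.2.1.1 (add V, \lnot W):
                × closes — contains both V and \lnot V.
              branch 2.2.1.2 (add \lnot V, W):
                ○ open, literals {V=0, W=1}.
          branch 2.2.2 (add \lnot X):
            ○ open, literals {V=0, X=0}.
3 branches closed, 9 open.
An open branch gives a countermodel: U=1, X=1, Y=1 (unmentioned atoms arbitrary); under it the original formula is false.

Not valid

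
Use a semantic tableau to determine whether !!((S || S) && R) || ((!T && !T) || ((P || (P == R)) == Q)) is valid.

Not valid

Assume the negation and expand:
Initial set: {!(!!((S || S) && R) || ((!T && !T) || ((P || (P == R)) == Q)))}.
!(!!((S || S) && R) || ((!T && !T) || ((P || (P == R)) == Q))): α-rule — add !!!((S || S) && R), !((!T && !T) || ((P || (P == R)) == Q)).
!!!((S || S) && R): drop double negation, giving !((S || S) && R).
!((!T && !T) || ((P || (P == R)) == Q)): α-rule — add !(!T && !T), !((P || (P == R)) == Q).
!((S || S) && R): β-rule — branch into !(S || S)  //  !R.
  branch 1 (add !(S || S)):
    !(S || S): α-rule — add !S, !S.
    !(!T && !T): β-rule — branch into !!T  //  !!T.
      branch 1.1 (add !!T):
        !((P || (P == R)) == Q): β-rule — branch into (P || (P == R)), !Q  //  !(P || (P == R)), Q.
          branch 1.1.1 (add (P || (P == R)), !Q):
            (P || (P == R)): β-rule — branch into P  //  (P == R).
              branch 1.1.1.1 (add P):
                ○ open, literals {P=true, Q=false, S=false, T=true}.
              branch 1.1.1.2 (add (P == R)):
                (P == R): β-rule — branch into P, R  //  !P, !R.
                  branch 1.1.1.2.1 (add P, R):
                    ○ open, literals {P=true, Q=false, R=true, S=false, T=true}.
                  branch 1.1.1.2.2 (add !P, !R):
                    ○ open, literals {P=false, Q=false, R=false, S=false, T=true}.
          branch 1.1.2 (add !(P || (P == R)), Q):
            !(P || (P == R)): α-rule — add !P, !(P == R).
            !(P == R): β-rule — branch into P, !R  //  !P, R.
              branch 1.1.2.1 (add P, !R):
                × closes — contains both P and !P.
              branch 1.1.2.2 (add !P, R):
                ○ open, literals {P=false, Q=true, R=true, S=false, T=true}.
      branch 1.2 (add !!T):
        !((P || (P == R)) == Q): β-rule — branch into (P || (P == R)), !Q  //  !(P || (P == R)), Q.
          branch 1.2.1 (add (P || (P == R)), !Q):
            (P || (P == R)): β-rule — branch into P  //  (P == R).
              branch 1.2.1.1 (add P):
                ○ open, literals {P=true, Q=false, S=false, T=true}.
              branch 1.2.1.2 (add (P == R)):
                (P == R): β-rule — branch into P, R  //  !P, !R.
                  branch 1.2.1.2.1 (add P, R):
                    ○ open, literals {P=true, Q=false, R=true, S=false, T=true}.
                  branch 1.2.1.2.2 (add !P, !R):
                    ○ open, literals {P=false, Q=false, R=false, S=false, T=true}.
          branch 1.2.2 (add !(P || (P == R)), Q):
            !(P || (P == R)): α-rule — add !P, !(P == R).
            !(P == R): β-rule — branch into P, !R  //  !P, R.
              branch 1.2.2.1 (add P, !R):
                × closes — contains both P and !P.
              branch 1.2.2.2 (add !P, R):
                ○ open, literals {P=false, Q=true, R=true, S=false, T=true}.
  branch 2 (add !R):
    !(!T && !T): β-rule — branch into !!T  //  !!T.
      branch 2.1 (add !!T):
        !((P || (P == R)) == Q): β-rule — branch into (P || (P == R)), !Q  //  !(P || (P == R)), Q.
          branch 2.1.1 (add (P || (P == R)), !Q):
            (P || (P == R)): β-rule — branch into P  //  (P == R).
              branch 2.1.1.1 (add P):
                ○ open, literals {P=true, Q=false, R=false, T=true}.
              branch 2.1.1.2 (add (P == R)):
                (P == R): β-rule — branch into P, R  //  !P, !R.
                  branch 2.1.1.2.1 (add P, R):
                    × closes — contains both R and !R.
                  branch 2.1.1.2.2 (add !P, !R):
                    ○ open, literals {P=false, Q=false, R=false, T=true}.
          branch 2.1.2 (add !(P || (P == R)), Q):
            !(P || (P == R)): α-rule — add !P, !(P == R).
            !(P == R): β-rule — branch into P, !R  //  !P, R.
              branch 2.1.2.1 (add P, !R):
                × closes — contains both P and !P.
              branch 2.1.2.2 (add !P, R):
                × closes — contains both R and !R.
      branch 2.2 (add !!T):
        !((P || (P == R)) == Q): β-rule — branch into (P || (P == R)), !Q  //  !(P || (P == R)), Q.
          branch 2.2.1 (add (P || (P == R)), !Q):
            (P || (P == R)): β-rule — branch into P  //  (P == R).
              branch 2.2.1.1 (add P):
                ○ open, literals {P=true, Q=false, R=false, T=true}.
              branch 2.2.1.2 (add (P == R)):
                (P == R): β-rule — branch into P, R  //  !P, !R.
                  branch 2.2.1.2.1 (add P, R):
                    × closes — contains both R and !R.
                  branch 2.2.1.2.2 (add !P, !R):
                    ○ open, literals {P=false, Q=false, R=false, T=true}.
          branch 2.2.2 (add !(P || (P == R)), Q):
            !(P || (P == R)): α-rule — add !P, !(P == R).
            !(P == R): β-rule — branch into P, !R  //  !P, R.
              branch 2.2.2.1 (add P, !R):
                × closes — contains both P and !P.
              branch 2.2.2.2 (add !P, R):
                × closes — contains both R and !R.
8 branches closed, 12 open.
An open branch gives a countermodel: P=true, Q=false, S=false, T=true (unmentioned atoms arbitrary); under it the original formula is false.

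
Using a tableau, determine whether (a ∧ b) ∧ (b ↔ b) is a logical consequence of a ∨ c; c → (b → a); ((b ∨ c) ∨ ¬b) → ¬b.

No

Initial set: {(a ∨ c); (c → (b → a)); (((b ∨ c) ∨ ¬b) → ¬b); ¬((a ∧ b) ∧ (b ↔ b))}.
(a ∨ c): β-rule — branch into a  //  c.
  branch 1 (add a):
    (c → (b → a)): β-rule — branch into ¬c  //  (b → a).
      branch 1.1 (add ¬c):
        (((b ∨ c) ∨ ¬b) → ¬b): β-rule — branch into ¬((b ∨ c) ∨ ¬b)  //  ¬b.
          branch 1.1.1 (add ¬((b ∨ c) ∨ ¬b)):
            ¬((b ∨ c) ∨ ¬b): α-rule — add ¬(b ∨ c), ¬¬b.
            ¬(b ∨ c): α-rule — add ¬b, ¬c.
            × closes — contains both b and ¬b.
          branch 1.1.2 (add ¬b):
            ¬((a ∧ b) ∧ (b ↔ b)): β-rule — branch into ¬(a ∧ b)  //  ¬(b ↔ b).
              branch 1.1.2.1 (add ¬(a ∧ b)):
                ¬(a ∧ b): β-rule — branch into ¬a  //  ¬b.
                  branch 1.1.2.1.1 (add ¬a):
                    × closes — contains both a and ¬a.
                  branch 1.1.2.1.2 (add ¬b):
                    ○ open, literals {a=1, b=0, c=0}.
              branch 1.1.2.2 (add ¬(b ↔ b)):
                ¬(b ↔ b): β-rule — branch into b, ¬b  //  ¬b, b.
                  branch 1.1.2.2.1 (add b, ¬b):
                    × closes — contains both b and ¬b.
                  branch 1.1.2.2.2 (add ¬b, b):
                    × closes — contains both b and ¬b.
      branch 1.2 (add (b → a)):
        (((b ∨ c) ∨ ¬b) → ¬b): β-rule — branch into ¬((b ∨ c) ∨ ¬b)  //  ¬b.
          branch 1.2.1 (add ¬((b ∨ c) ∨ ¬b)):
            ¬((b ∨ c) ∨ ¬b): α-rule — add ¬(b ∨ c), ¬¬b.
            ¬(b ∨ c): α-rule — add ¬b, ¬c.
            × closes — contains both b and ¬b.
          branch 1.2.2 (add ¬b):
            ¬((a ∧ b) ∧ (b ↔ b)): β-rule — branch into ¬(a ∧ b)  //  ¬(b ↔ b).
              branch 1.2.2.1 (add ¬(a ∧ b)):
                (b → a): β-rule — branch into ¬b  //  a.
                  branch 1.2.2.1.1 (add ¬b):
                    ¬(a ∧ b): β-rule — branch into ¬a  //  ¬b.
                      branch 1.2.2.1.1.1 (add ¬a):
                        × closes — contains both a and ¬a.
                      branch 1.2.2.1.1.2 (add ¬b):
                        ○ open, literals {a=1, b=0}.
                  branch 1.2.2.1.2 (add a):
                    ¬(a ∧ b): β-rule — branch into ¬a  //  ¬b.
                      branch 1.2.2.1.2.1 (add ¬a):
                        × closes — contains both a and ¬a.
                      branch 1.2.2.1.2.2 (add ¬b):
                        ○ open, literals {a=1, b=0}.
              branch 1.2.2.2 (add ¬(b ↔ b)):
                (b → a): β-rule — branch into ¬b  //  a.
                  branch 1.2.2.2.1 (add ¬b):
                    ¬(b ↔ b): β-rule — branch into b, ¬b  //  ¬b, b.
                      branch 1.2.2.2.1.1 (add b, ¬b):
                        × closes — contains both b and ¬b.
                      branch 1.2.2.2.1.2 (add ¬b, b):
                        × closes — contains both b and ¬b.
                  branch 1.2.2.2.2 (add a):
                    ¬(b ↔ b): β-rule — branch into b, ¬b  //  ¬b, b.
                      branch 1.2.2.2.2.1 (add b, ¬b):
                        × closes — contains both b and ¬b.
                      branch 1.2.2.2.2.2 (add ¬b, b):
                        × closes — contains both b and ¬b.
  branch 2 (add c):
    (c → (b → a)): β-rule — branch into ¬c  //  (b → a).
      branch 2.1 (add ¬c):
        × closes — contains both c and ¬c.
      branch 2.2 (add (b → a)):
        (((b ∨ c) ∨ ¬b) → ¬b): β-rule — branch into ¬((b ∨ c) ∨ ¬b)  //  ¬b.
          branch 2.2.1 (add ¬((b ∨ c) ∨ ¬b)):
            ¬((b ∨ c) ∨ ¬b): α-rule — add ¬(b ∨ c), ¬¬b.
            ¬(b ∨ c): α-rule — add ¬b, ¬c.
            × closes — contains both b and ¬b.
          branch 2.2.2 (add ¬b):
            ¬((a ∧ b) ∧ (b ↔ b)): β-rule — branch into ¬(a ∧ b)  //  ¬(b ↔ b).
              branch 2.2.2.1 (add ¬(a ∧ b)):
                (b → a): β-rule — branch into ¬b  //  a.
                  branch 2.2.2.1.1 (add ¬b):
                    ¬(a ∧ b): β-rule — branch into ¬a  //  ¬b.
                      branch 2.2.2.1.1.1 (add ¬a):
                        ○ open, literals {a=0, b=0, c=1}.
                      branch 2.2.2.1.1.2 (add ¬b):
                        ○ open, literals {b=0, c=1}.
                  branch 2.2.2.1.2 (add a):
                    ¬(a ∧ b): β-rule — branch into ¬a  //  ¬b.
                      branch 2.2.2.1.2.1 (add ¬a):
                        × closes — contains both a and ¬a.
                      branch 2.2.2.1.2.2 (add ¬b):
                        ○ open, literals {a=1, b=0, c=1}.
              branch 2.2.2.2 (add ¬(b ↔ b)):
                (b → a): β-rule — branch into ¬b  //  a.
                  branch 2.2.2.2.1 (add ¬b):
                    ¬(b ↔ b): β-rule — branch into b, ¬b  //  ¬b, b.
                      branch 2.2.2.2.1.1 (add b, ¬b):
                        × closes — contains both b and ¬b.
                      branch 2.2.2.2.1.2 (add ¬b, b):
                        × closes — contains both b and ¬b.
                  branch 2.2.2.2.2 (add a):
                    ¬(b ↔ b): β-rule — branch into b, ¬b  //  ¬b, b.
                      branch 2.2.2.2.2.1 (add b, ¬b):
                        × closes — contains both b and ¬b.
                      branch 2.2.2.2.2.2 (add ¬b, b):
                        × closes — contains both b and ¬b.
18 branches closed, 6 open.
An open branch gives a countermodel: a=1, b=0, c=0 (unmentioned atoms arbitrary); the premises hold there but the conclusion fails.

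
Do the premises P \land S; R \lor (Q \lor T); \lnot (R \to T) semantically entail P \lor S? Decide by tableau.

Yes

Initial set: {(P \land S); (R \lor (Q \lor T)); \lnot (R \to T); \lnot (P \lor S)}.
(P \land S): α-rule — add P, S.
\lnot (R \to T): α-rule — add R, \lnot T.
\lnot (P \lor S): α-rule — add \lnot P, \lnot S.
× closes — contains both P and \lnot P.
All 1 branch closes.
Every branch closed, so the premises entail the conclusion.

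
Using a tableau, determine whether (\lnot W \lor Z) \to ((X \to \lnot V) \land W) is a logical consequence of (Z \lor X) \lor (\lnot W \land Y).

Initial set: {((Z \lor X) \lor (\lnot W \land Y)); \lnot ((\lnot W \lor Z) \to ((X \to \lnot V) \land W))}.
\lnot ((\lnot W \lor Z) \to ((X \to \lnot V) \land W)): α-rule — add (\lnot W \lor Z), \lnot ((X \to \lnot V) \land W).
((Z \lor X) \lor (\lnot W \land Y)): β-rule — branch into (Z \lor X)  //  (\lnot W \land Y).
  branch 1 (add (Z \lor X)):
    (\lnot W \lor Z): β-rule — branch into \lnot W  //  Z.
      branch 1.1 (add \lnot W):
        \lnot ((X \to \lnot V) \land W): β-rule — branch into \lnot (X \to \lnot V)  //  \lnot W.
          branch 1.1.1 (add \lnot (X \to \lnot V)):
            \lnot (X \to \lnot V): α-rule — add X, \lnot \lnot V.
            (Z \lor X): β-rule — branch into Z  //  X.
              branch 1.1.1.1 (add Z):
                ○ open, literals {V=T, W=F, X=T, Z=T}.
              branch 1.1.1.2 (add X):
                ○ open, literals {V=T, W=F, X=T}.
          branch 1.1.2 (add \lnot W):
            (Z \lor X): β-rule — branch into Z  //  X.
              branch 1.1.2.1 (add Z):
                ○ open, literals {W=F, Z=T}.
              branch 1.1.2.2 (add X):
                ○ open, literals {W=F, X=T}.
      branch 1.2 (add Z):
        \lnot ((X \to \lnot V) \land W): β-rule — branch into \lnot (X \to \lnot V)  //  \lnot W.
          branch 1.2.1 (add \lnot (X \to \lnot V)):
            \lnot (X \to \lnot V): α-rule — add X, \lnot \lnot V.
            (Z \lor X): β-rule — branch into Z  //  X.
              branch 1.2.1.1 (add Z):
                ○ open, literals {V=T, X=T, Z=T}.
              branch 1.2.1.2 (add X):
                ○ open, literals {V=T, X=T, Z=T}.
          branch 1.2.2 (add \lnot W):
            (Z \lor X): β-rule — branch into Z  //  X.
              branch 1.2.2.1 (add Z):
                ○ open, literals {W=F, Z=T}.
              branch 1.2.2.2 (add X):
                ○ open, literals {W=F, X=T, Z=T}.
  branch 2 (add (\lnot W \land Y)):
    (\lnot W \land Y): α-rule — add \lnot W, Y.
    (\lnot W \lor Z): β-rule — branch into \lnot W  //  Z.
      branch 2.1 (add \lnot W):
        \lnot ((X \to \lnot V) \land W): β-rule — branch into \lnot (X \to \lnot V)  //  \lnot W.
          branch 2.1.1 (add \lnot (X \to \lnot V)):
            \lnot (X \to \lnot V): α-rule — add X, \lnot \lnot V.
            ○ open, literals {V=T, W=F, X=T, Y=T}.
          branch 2.1.2 (add \lnot W):
            ○ open, literals {W=F, Y=T}.
      branch 2.2 (add Z):
        \lnot ((X \to \lnot V) \land W): β-rule — branch into \lnot (X \to \lnot V)  //  \lnot W.
          branch 2.2.1 (add \lnot (X \to \lnot V)):
            \lnot (X \to \lnot V): α-rule — add X, \lnot \lnot V.
            ○ open, literals {V=T, W=F, X=T, Y=T, Z=T}.
          branch 2.2.2 (add \lnot W):
            ○ open, literals {W=F, Y=T, Z=T}.
0 branches closed, 12 open.
An open branch gives a countermodel: V=T, W=F, X=T, Z=T (unmentioned atoms arbitrary); the premises hold there but the conclusion fails.

No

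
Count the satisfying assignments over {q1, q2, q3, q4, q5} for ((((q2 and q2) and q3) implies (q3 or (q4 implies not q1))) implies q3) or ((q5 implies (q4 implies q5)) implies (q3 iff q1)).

24

Initial set: {(((((q2 and q2) and q3) implies (q3 or (q4 implies not q1))) implies q3) or ((q5 implies (q4 implies q5)) implies (q3 iff q1)))}.
(((((q2 and q2) and q3) implies (q3 or (q4 implies not q1))) implies q3) or ((q5 implies (q4 implies q5)) implies (q3 iff q1))): β-rule — branch into ((((q2 and q2) and q3) implies (q3 or (q4 implies not q1))) implies q3)  //  ((q5 implies (q4 implies q5)) implies (q3 iff q1)).
  branch 1 (add ((((q2 and q2) and q3) implies (q3 or (q4 implies not q1))) implies q3)):
    ((((q2 and q2) and q3) implies (q3 or (q4 implies not q1))) implies q3): β-rule — branch into not (((q2 and q2) and q3) implies (q3 or (q4 implies not q1)))  //  q3.
      branch 1.1 (add not (((q2 and q2) and q3) implies (q3 or (q4 implies not q1)))):
        not (((q2 and q2) and q3) implies (q3 or (q4 implies not q1))): α-rule — add ((q2 and q2) and q3), not (q3 or (q4 implies not q1)).
        ((q2 and q2) and q3): α-rule — add (q2 and q2), q3.
        not (q3 or (q4 implies not q1)): α-rule — add not q3, not (q4 implies not q1).
        × closes — contains both q3 and not q3.
      branch 1.2 (add q3):
        ○ open, literals {q3=1}.
  branch 2 (add ((q5 implies (q4 implies q5)) implies (q3 iff q1))):
    ((q5 implies (q4 implies q5)) implies (q3 iff q1)): β-rule — branch into not (q5 implies (q4 implies q5))  //  (q3 iff q1).
      branch 2.1 (add not (q5 implies (q4 implies q5))):
        not (q5 implies (q4 implies q5)): α-rule — add q5, not (q4 implies q5).
        not (q4 implies q5): α-rule — add q4, not q5.
        × closes — contains both q5 and not q5.
      branch 2.2 (add (q3 iff q1)):
        (q3 iff q1): β-rule — branch into q3, q1  //  not q3, not q1.
          branch 2.2.1 (add q3, q1):
            ○ open, literals {q1=1, q3=1}.
          branch 2.2.2 (add not q3, not q1):
            ○ open, literals {q1=0, q3=0}.
2 branches closed, 3 open.
Each open branch fixes some atoms; the unmentioned ones are free. Counting distinct full assignments: branch {q3=1} (q1, q2, q4, q5) contributes 16 new; branch {q1=1, q3=1} (q2, q4, q5) contributes 0 new; branch {q1=0, q3=0} (q2, q4, q5) contributes 8 new. Total: 24.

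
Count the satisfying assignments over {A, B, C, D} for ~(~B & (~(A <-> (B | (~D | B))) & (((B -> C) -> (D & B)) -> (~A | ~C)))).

Initial set: {~(~B & (~(A <-> (B | (~D | B))) & (((B -> C) -> (D & B)) -> (~A | ~C))))}.
~(~B & (~(A <-> (B | (~D | B))) & (((B -> C) -> (D & B)) -> (~A | ~C)))): β-rule — branch into ~~B  //  ~(~(A <-> (B | (~D | B))) & (((B -> C) -> (D & B)) -> (~A | ~C))).
  branch 1 (add ~~B):
    ○ open, literals {B=T}.
  branch 2 (add ~(~(A <-> (B | (~D | B))) & (((B -> C) -> (D & B)) -> (~A | ~C)))):
    ~(~(A <-> (B | (~D | B))) & (((B -> C) -> (D & B)) -> (~A | ~C))): β-rule — branch into ~~(A <-> (B | (~D | B)))  //  ~(((B -> C) -> (D & B)) -> (~A | ~C)).
      branch 2.1 (add ~~(A <-> (B | (~D | B)))):
        ~~(A <-> (B | (~D | B))): β-rule — branch into A, (B | (~D | B))  //  ~A, ~(B | (~D | B)).
          branch 2.1.1 (add A, (B | (~D | B))):
            (B | (~D | B)): β-rule — branch into B  //  (~D | B).
              branch 2.1.1.1 (add B):
                ○ open, literals {A=T, B=T}.
              branch 2.1.1.2 (add (~D | B)):
                (~D | B): β-rule — branch into ~D  //  B.
                  branch 2.1.1.2.1 (add ~D):
                    ○ open, literals {A=T, D=F}.
                  branch 2.1.1.2.2 (add B):
                    ○ open, literals {A=T, B=T}.
          branch 2.1.2 (add ~A, ~(B | (~D | B))):
            ~(B | (~D | B)): α-rule — add ~B, ~(~D | B).
            ~(~D | B): α-rule — add ~~D, ~B.
            ○ open, literals {A=F, B=F, D=T}.
      branch 2.2 (add ~(((B -> C) -> (D & B)) -> (~A | ~C))):
        ~(((B -> C) -> (D & B)) -> (~A | ~C)): α-rule — add ((B -> C) -> (D & B)), ~(~A | ~C).
        ~(~A | ~C): α-rule — add ~~A, ~~C.
        ((B -> C) -> (D & B)): β-rule — branch into ~(B -> C)  //  (D & B).
          branch 2.2.1 (add ~(B -> C)):
            ~(B -> C): α-rule — add B, ~C.
            × closes — contains both C and ~C.
          branch 2.2.2 (add (D & B)):
            (D & B): α-rule — add D, B.
            ○ open, literals {A=T, B=T, C=T, D=T}.
1 branch closed, 6 open.
Each open branch fixes some atoms; the unmentioned ones are free. Counting distinct full assignments: branch {B=T} (A, C, D) contributes 8 new; branch {A=T, B=T} (C, D) contributes 0 new; branch {A=T, D=F} (B, C) contributes 2 new; branch {A=T, B=T} (C, D) contributes 0 new; branch {A=F, B=F, D=T} (C) contributes 2 new; branch {A=T, B=T, C=T, D=T} (none free) contributes 0 new. Total: 12.

12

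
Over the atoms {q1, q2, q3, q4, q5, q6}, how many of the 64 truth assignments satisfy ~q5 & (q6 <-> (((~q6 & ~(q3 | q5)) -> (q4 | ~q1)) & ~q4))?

Initial set: {(~q5 & (q6 <-> (((~q6 & ~(q3 | q5)) -> (q4 | ~q1)) & ~q4)))}.
(~q5 & (q6 <-> (((~q6 & ~(q3 | q5)) -> (q4 | ~q1)) & ~q4))): α-rule — add ~q5, (q6 <-> (((~q6 & ~(q3 | q5)) -> (q4 | ~q1)) & ~q4)).
(q6 <-> (((~q6 & ~(q3 | q5)) -> (q4 | ~q1)) & ~q4)): β-rule — branch into q6, (((~q6 & ~(q3 | q5)) -> (q4 | ~q1)) & ~q4)  //  ~q6, ~(((~q6 & ~(q3 | q5)) -> (q4 | ~q1)) & ~q4).
  branch 1 (add q6, (((~q6 & ~(q3 | q5)) -> (q4 | ~q1)) & ~q4)):
    (((~q6 & ~(q3 | q5)) -> (q4 | ~q1)) & ~q4): α-rule — add ((~q6 & ~(q3 | q5)) -> (q4 | ~q1)), ~q4.
    ((~q6 & ~(q3 | q5)) -> (q4 | ~q1)): β-rule — branch into ~(~q6 & ~(q3 | q5))  //  (q4 | ~q1).
      branch 1.1 (add ~(~q6 & ~(q3 | q5))):
        ~(~q6 & ~(q3 | q5)): β-rule — branch into ~~q6  //  ~~(q3 | q5).
          branch 1.1.1 (add ~~q6):
            ○ open, literals {q4=F, q5=F, q6=T}.
          branch 1.1.2 (add ~~(q3 | q5)):
            ~~(q3 | q5): β-rule — branch into q3  //  q5.
              branch 1.1.2.1 (add q3):
                ○ open, literals {q3=T, q4=F, q5=F, q6=T}.
              branch 1.1.2.2 (add q5):
                × closes — contains both q5 and ~q5.
      branch 1.2 (add (q4 | ~q1)):
        (q4 | ~q1): β-rule — branch into q4  //  ~q1.
          branch 1.2.1 (add q4):
            × closes — contains both q4 and ~q4.
          branch 1.2.2 (add ~q1):
            ○ open, literals {q1=F, q4=F, q5=F, q6=T}.
  branch 2 (add ~q6, ~(((~q6 & ~(q3 | q5)) -> (q4 | ~q1)) & ~q4)):
    ~(((~q6 & ~(q3 | q5)) -> (q4 | ~q1)) & ~q4): β-rule — branch into ~((~q6 & ~(q3 | q5)) -> (q4 | ~q1))  //  ~~q4.
      branch 2.1 (add ~((~q6 & ~(q3 | q5)) -> (q4 | ~q1))):
        ~((~q6 & ~(q3 | q5)) -> (q4 | ~q1)): α-rule — add (~q6 & ~(q3 | q5)), ~(q4 | ~q1).
        (~q6 & ~(q3 | q5)): α-rule — add ~q6, ~(q3 | q5).
        ~(q4 | ~q1): α-rule — add ~q4, ~~q1.
        ~(q3 | q5): α-rule — add ~q3, ~q5.
        ○ open, literals {q1=T, q3=F, q4=F, q5=F, q6=F}.
      branch 2.2 (add ~~q4):
        ○ open, literals {q4=T, q5=F, q6=F}.
2 branches closed, 5 open.
Each open branch fixes some atoms; the unmentioned ones are free. Counting distinct full assignments: branch {q4=F, q5=F, q6=T} (q1, q2, q3) contributes 8 new; branch {q3=T, q4=F, q5=F, q6=T} (q1, q2) contributes 0 new; branch {q1=F, q4=F, q5=F, q6=T} (q2, q3) contributes 0 new; branch {q1=T, q3=F, q4=F, q5=F, q6=F} (q2) contributes 2 new; branch {q4=T, q5=F, q6=F} (q1, q2, q3) contributes 8 new. Total: 18.

18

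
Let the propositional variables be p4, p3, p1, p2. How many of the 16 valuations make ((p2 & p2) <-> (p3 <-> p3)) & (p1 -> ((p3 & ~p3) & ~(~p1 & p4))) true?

Initial set: {(((p2 & p2) <-> (p3 <-> p3)) & (p1 -> ((p3 & ~p3) & ~(~p1 & p4))))}.
(((p2 & p2) <-> (p3 <-> p3)) & (p1 -> ((p3 & ~p3) & ~(~p1 & p4)))): α-rule — add ((p2 & p2) <-> (p3 <-> p3)), (p1 -> ((p3 & ~p3) & ~(~p1 & p4))).
((p2 & p2) <-> (p3 <-> p3)): β-rule — branch into (p2 & p2), (p3 <-> p3)  //  ~(p2 & p2), ~(p3 <-> p3).
  branch 1 (add (p2 & p2), (p3 <-> p3)):
    (p2 & p2): α-rule — add p2, p2.
    (p1 -> ((p3 & ~p3) & ~(~p1 & p4))): β-rule — branch into ~p1  //  ((p3 & ~p3) & ~(~p1 & p4)).
      branch 1.1 (add ~p1):
        (p3 <-> p3): β-rule — branch into p3, p3  //  ~p3, ~p3.
          branch 1.1.1 (add p3, p3):
            ○ open, literals {p1=false, p2=true, p3=true}.
          branch 1.1.2 (add ~p3, ~p3):
            ○ open, literals {p1=false, p2=true, p3=false}.
      branch 1.2 (add ((p3 & ~p3) & ~(~p1 & p4))):
        ((p3 & ~p3) & ~(~p1 & p4)): α-rule — add (p3 & ~p3), ~(~p1 & p4).
        (p3 & ~p3): α-rule — add p3, ~p3.
        × closes — contains both p3 and ~p3.
  branch 2 (add ~(p2 & p2), ~(p3 <-> p3)):
    (p1 -> ((p3 & ~p3) & ~(~p1 & p4))): β-rule — branch into ~p1  //  ((p3 & ~p3) & ~(~p1 & p4)).
      branch 2.1 (add ~p1):
        ~(p2 & p2): β-rule — branch into ~p2  //  ~p2.
          branch 2.1.1 (add ~p2):
            ~(p3 <-> p3): β-rule — branch into p3, ~p3  //  ~p3, p3.
              branch 2.1.1.1 (add p3, ~p3):
                × closes — contains both p3 and ~p3.
              branch 2.1.1.2 (add ~p3, p3):
                × closes — contains both p3 and ~p3.
          branch 2.1.2 (add ~p2):
            ~(p3 <-> p3): β-rule — branch into p3, ~p3  //  ~p3, p3.
              branch 2.1.2.1 (add p3, ~p3):
                × closes — contains both p3 and ~p3.
              branch 2.1.2.2 (add ~p3, p3):
                × closes — contains both p3 and ~p3.
      branch 2.2 (add ((p3 & ~p3) & ~(~p1 & p4))):
        ((p3 & ~p3) & ~(~p1 & p4)): α-rule — add (p3 & ~p3), ~(~p1 & p4).
        (p3 & ~p3): α-rule — add p3, ~p3.
        × closes — contains both p3 and ~p3.
6 branches closed, 2 open.
Each open branch fixes some atoms; the unmentioned ones are free. Counting distinct full assignments: branch {p1=false, p2=true, p3=true} (p4) contributes 2 new; branch {p1=false, p2=true, p3=false} (p4) contributes 2 new. Total: 4.

4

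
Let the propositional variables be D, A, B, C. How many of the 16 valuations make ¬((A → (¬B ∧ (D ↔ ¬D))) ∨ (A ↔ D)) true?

4

Initial set: {¬((A → (¬B ∧ (D ↔ ¬D))) ∨ (A ↔ D))}.
¬((A → (¬B ∧ (D ↔ ¬D))) ∨ (A ↔ D)): α-rule — add ¬(A → (¬B ∧ (D ↔ ¬D))), ¬(A ↔ D).
¬(A → (¬B ∧ (D ↔ ¬D))): α-rule — add A, ¬(¬B ∧ (D ↔ ¬D)).
¬(A ↔ D): β-rule — branch into A, ¬D  //  ¬A, D.
  branch 1 (add A, ¬D):
    ¬(¬B ∧ (D ↔ ¬D)): β-rule — branch into ¬¬B  //  ¬(D ↔ ¬D).
      branch 1.1 (add ¬¬B):
        ○ open, literals {A=1, B=1, D=0}.
      branch 1.2 (add ¬(D ↔ ¬D)):
        ¬(D ↔ ¬D): β-rule — branch into D, ¬¬D  //  ¬D, ¬D.
          branch 1.2.1 (add D, ¬¬D):
            × closes — contains both D and ¬D.
          branch 1.2.2 (add ¬D, ¬D):
            ○ open, literals {A=1, D=0}.
  branch 2 (add ¬A, D):
    × closes — contains both A and ¬A.
2 branches closed, 2 open.
Each open branch fixes some atoms; the unmentioned ones are free. Counting distinct full assignments: branch {A=1, B=1, D=0} (C) contributes 2 new; branch {A=1, D=0} (B, C) contributes 2 new. Total: 4.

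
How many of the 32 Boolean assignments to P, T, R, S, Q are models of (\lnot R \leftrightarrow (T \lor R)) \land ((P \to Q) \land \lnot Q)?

Initial set: {((\lnot R \leftrightarrow (T \lor R)) \land ((P \to Q) \land \lnot Q))}.
((\lnot R \leftrightarrow (T \lor R)) \land ((P \to Q) \land \lnot Q)): α-rule — add (\lnot R \leftrightarrow (T \lor R)), ((P \to Q) \land \lnot Q).
((P \to Q) \land \lnot Q): α-rule — add (P \to Q), \lnot Q.
(\lnot R \leftrightarrow (T \lor R)): β-rule — branch into \lnot R, (T \lor R)  //  \lnot \lnot R, \lnot (T \lor R).
  branch 1 (add \lnot R, (T \lor R)):
    (P \to Q): β-rule — branch into \lnot P  //  Q.
      branch 1.1 (add \lnot P):
        (T \lor R): β-rule — branch into T  //  R.
          branch 1.1.1 (add T):
            ○ open, literals {P=false, Q=false, R=false, T=true}.
          branch 1.1.2 (add R):
            × closes — contains both R and \lnot R.
      branch 1.2 (add Q):
        × closes — contains both Q and \lnot Q.
  branch 2 (add \lnot \lnot R, \lnot (T \lor R)):
    \lnot (T \lor R): α-rule — add \lnot T, \lnot R.
    × closes — contains both R and \lnot R.
3 branches closed, 1 open.
Each open branch fixes some atoms; the unmentioned ones are free. Counting distinct full assignments: branch {P=false, Q=false, R=false, T=true} (S) contributes 2 new. Total: 2.

2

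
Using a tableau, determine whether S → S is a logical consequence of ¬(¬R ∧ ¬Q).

Yes

Initial set: {¬(¬R ∧ ¬Q); ¬(S → S)}.
¬(S → S): α-rule — add S, ¬S.
× closes — contains both S and ¬S.
All 1 branch closes.
Every branch closed, so the premises entail the conclusion.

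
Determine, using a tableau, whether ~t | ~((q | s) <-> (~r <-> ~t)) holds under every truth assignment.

Not valid

Assume the negation and expand:
Initial set: {~(~t | ~((q | s) <-> (~r <-> ~t)))}.
~(~t | ~((q | s) <-> (~r <-> ~t))): α-rule — add ~~t, ~~((q | s) <-> (~r <-> ~t)).
~~((q | s) <-> (~r <-> ~t)): β-rule — branch into (q | s), (~r <-> ~t)  //  ~(q | s), ~(~r <-> ~t).
  branch 1 (add (q | s), (~r <-> ~t)):
    (q | s): β-rule — branch into q  //  s.
      branch 1.1 (add q):
        (~r <-> ~t): β-rule — branch into ~r, ~t  //  ~~r, ~~t.
          branch 1.1.1 (add ~r, ~t):
            × closes — contains both t and ~t.
          branch 1.1.2 (add ~~r, ~~t):
            ○ open, literals {q=T, r=T, t=T}.
      branch 1.2 (add s):
        (~r <-> ~t): β-rule — branch into ~r, ~t  //  ~~r, ~~t.
          branch 1.2.1 (add ~r, ~t):
            × closes — contains both t and ~t.
          branch 1.2.2 (add ~~r, ~~t):
            ○ open, literals {r=T, s=T, t=T}.
  branch 2 (add ~(q | s), ~(~r <-> ~t)):
    ~(q | s): α-rule — add ~q, ~s.
    ~(~r <-> ~t): β-rule — branch into ~r, ~~t  //  ~~r, ~t.
      branch 2.1 (add ~r, ~~t):
        ○ open, literals {q=F, r=F, s=F, t=T}.
      branch 2.2 (add ~~r, ~t):
        × closes — contains both t and ~t.
3 branches closed, 3 open.
An open branch gives a countermodel: q=T, r=T, t=T (unmentioned atoms arbitrary); under it the original formula is false.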